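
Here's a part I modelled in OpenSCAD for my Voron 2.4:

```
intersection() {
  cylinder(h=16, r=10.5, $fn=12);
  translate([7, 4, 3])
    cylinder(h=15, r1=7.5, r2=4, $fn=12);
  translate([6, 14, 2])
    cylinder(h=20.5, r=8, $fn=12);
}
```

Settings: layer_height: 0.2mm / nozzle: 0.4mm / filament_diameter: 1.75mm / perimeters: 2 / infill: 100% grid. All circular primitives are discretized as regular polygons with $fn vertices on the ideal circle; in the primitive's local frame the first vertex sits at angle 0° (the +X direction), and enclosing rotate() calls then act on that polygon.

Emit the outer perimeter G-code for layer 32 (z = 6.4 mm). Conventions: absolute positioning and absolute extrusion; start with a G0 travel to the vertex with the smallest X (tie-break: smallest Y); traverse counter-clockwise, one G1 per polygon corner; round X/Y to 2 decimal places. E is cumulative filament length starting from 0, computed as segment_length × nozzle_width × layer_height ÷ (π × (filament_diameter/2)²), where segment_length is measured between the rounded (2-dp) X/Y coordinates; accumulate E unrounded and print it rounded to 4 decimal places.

G0 X1.46 Y7.62 Z6.40
G1 X2.00 Y7.07 E0.0256
G1 X6.00 Y6.00 E0.1634
G1 X7.85 Y6.50 E0.2271
G1 X5.25 Y9.09 E0.3492
G1 X3.42 Y9.58 E0.4122
G1 X1.46 Y7.62 E0.5044

At z = 6.4 mm: the r=10.5 cylinder gives a regular 12-gon of circumradius 10.5 (constant along its height); the cone at (7, 4) (r1=7.5→r2=4) has section circumradius 6.707 here — a regular 12-gon; the cylinder at (6, 14): section is a regular 12-gon, circumradius r=8; Keeping only the common overlap: the cone at (7, 4) partially overlaps the r=10.5 cylinder; clipping to the common part keeps 86.60 mm²; the r=8 cylinder at (6, 14) partially overlaps the running intersection; clipping to the common part keeps 12.54 mm² — 1 connected region. The outline is a single polygon with 6 vertices. Extrusion per mm of travel: 0.4 × 0.2 / (π × 0.875²) = 0.033260. Accumulating E over each segment gives final E = 0.5044.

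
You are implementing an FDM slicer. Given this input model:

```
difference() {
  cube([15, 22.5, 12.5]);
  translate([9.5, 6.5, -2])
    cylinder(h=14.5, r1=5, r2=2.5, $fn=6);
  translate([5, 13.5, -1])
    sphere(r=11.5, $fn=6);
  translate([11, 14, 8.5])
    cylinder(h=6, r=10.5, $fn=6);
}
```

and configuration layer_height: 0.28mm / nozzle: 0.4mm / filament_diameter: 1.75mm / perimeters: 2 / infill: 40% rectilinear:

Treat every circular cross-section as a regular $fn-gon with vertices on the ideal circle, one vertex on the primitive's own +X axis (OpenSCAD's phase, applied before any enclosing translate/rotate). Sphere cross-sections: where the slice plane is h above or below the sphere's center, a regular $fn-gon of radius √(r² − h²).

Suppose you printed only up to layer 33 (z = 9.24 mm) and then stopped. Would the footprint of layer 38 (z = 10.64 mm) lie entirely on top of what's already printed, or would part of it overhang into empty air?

part overhangs

Compare the two slices. At z = 9.24: the 15×22.5 cube contributes its full rectangle (area 337.50 mm²); the cone at (9.5, 6.5) contributes a regular 6-gon of circumradius 3.062 (interpolated between r1=5 and r2=2.5 at t=0.775) (area = (6/2)·3.062²·sin(360°/6) = 24.36 mm²); the sphere at (5, 13.5): section is a regular 6-gon, circumradius = √(r²−h²) = √(11.5²−10.24²) = 5.234 (area = (6/2)·5.234²·sin(360°/6) = 71.17 mm²); the r=10.5 cylinder at (11, 14) contributes a regular 6-gon of circumradius 10.5 (area = (6/2)·10.500²·sin(360°/6) = 286.44 mm²); Subtracting the remaining from the first: starting from the 15×22.5 cube (337.50 mm²), the cone at (9.5, 6.5) lies wholly inside it (removes its full 24.36 mm² and its 18.37 mm outline becomes a hole wall); the r=11.5 sphere at (5, 13.5) partially overlaps it — only the 71.07 mm² overlap (of its 71.17 mm²) is removed, clipping the outline; the r=10.5 cylinder at (11, 14) partially overlaps it — only the 125.53 mm² overlap (of its 286.44 mm²) is removed, clipping the outline — area = 116.53 mm². At z = 10.64: the cube is present — its section is the full 15×22.5 rectangle (area 337.50 mm²); the cone at (9.5, 6.5) (r1=5→r2=2.5) has section circumradius 2.821 here — a regular 6-gon (area = (6/2)·2.821²·sin(360°/6) = 20.67 mm²); the sphere at (5, 13.5) is not intersected at this z (|z−center|=11.640 > r=11.5); the r=10.5 cylinder at (11, 14) contributes a regular 6-gon of circumradius 10.5 (area = (6/2)·10.500²·sin(360°/6) = 286.44 mm²); After the difference (first − rest): starting from the 15×22.5 cube (337.50 mm²), the cone at (9.5, 6.5) lies wholly inside it (removes its full 20.67 mm² and its 16.92 mm outline becomes a hole wall); the r=10.5 cylinder at (11, 14) partially overlaps it — only the 192.52 mm² overlap (of its 286.44 mm²) is removed, clipping the outline — area = 124.31 mm². Checking containment: at z = 10.64 the cross-section extends beyond the z = 9.24 cross-section by about 7.78 mm².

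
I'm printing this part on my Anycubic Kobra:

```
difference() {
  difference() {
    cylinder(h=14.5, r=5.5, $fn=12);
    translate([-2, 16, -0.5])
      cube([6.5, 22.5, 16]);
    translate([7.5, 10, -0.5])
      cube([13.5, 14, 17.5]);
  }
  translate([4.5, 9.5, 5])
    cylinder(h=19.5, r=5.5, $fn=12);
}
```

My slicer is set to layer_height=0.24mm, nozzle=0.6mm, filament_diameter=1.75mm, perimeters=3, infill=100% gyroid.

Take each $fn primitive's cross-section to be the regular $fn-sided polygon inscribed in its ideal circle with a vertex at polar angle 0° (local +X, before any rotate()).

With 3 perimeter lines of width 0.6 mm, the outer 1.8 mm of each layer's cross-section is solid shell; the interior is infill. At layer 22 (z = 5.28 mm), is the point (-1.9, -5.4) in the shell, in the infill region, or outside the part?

At z = 5.28 mm: the r=5.5 cylinder gives a regular 12-gon of circumradius 5.5 (constant along its height); the cube at (-2, 16) (footprint 6.5×22.5) is included at this height; the cube at (7.5, 10) is present — its section is the full 13.5×14 rectangle; Taking the first minus the rest: starting from the r=5.5 cylinder, the 6.5×22.5 cube at (-2, 16) misses the remaining region (no effect); the 13.5×14 cube at (7.5, 10) misses the remaining region (no effect) — 1 connected region; the r=5.5 cylinder at (4.5, 9.5) gives a regular 12-gon of circumradius 5.5 (constant along its height); After the difference (first − rest): starting from the result so far, the r=5.5 cylinder at (4.5, 9.5) partially overlaps it — only the 0.41 mm² overlap (of its 90.75 mm²) is removed, clipping the outline — 1 connected region. Overall, the cross-section is a single solid region. The nearest boundary edge runs (-0.00, -5.50)→(-2.75, -4.76); distance from the point to it = 0.40 mm. The point is not inside any of the regions above, so it lies outside the cross-section (0.40 mm from the nearest boundary).

outside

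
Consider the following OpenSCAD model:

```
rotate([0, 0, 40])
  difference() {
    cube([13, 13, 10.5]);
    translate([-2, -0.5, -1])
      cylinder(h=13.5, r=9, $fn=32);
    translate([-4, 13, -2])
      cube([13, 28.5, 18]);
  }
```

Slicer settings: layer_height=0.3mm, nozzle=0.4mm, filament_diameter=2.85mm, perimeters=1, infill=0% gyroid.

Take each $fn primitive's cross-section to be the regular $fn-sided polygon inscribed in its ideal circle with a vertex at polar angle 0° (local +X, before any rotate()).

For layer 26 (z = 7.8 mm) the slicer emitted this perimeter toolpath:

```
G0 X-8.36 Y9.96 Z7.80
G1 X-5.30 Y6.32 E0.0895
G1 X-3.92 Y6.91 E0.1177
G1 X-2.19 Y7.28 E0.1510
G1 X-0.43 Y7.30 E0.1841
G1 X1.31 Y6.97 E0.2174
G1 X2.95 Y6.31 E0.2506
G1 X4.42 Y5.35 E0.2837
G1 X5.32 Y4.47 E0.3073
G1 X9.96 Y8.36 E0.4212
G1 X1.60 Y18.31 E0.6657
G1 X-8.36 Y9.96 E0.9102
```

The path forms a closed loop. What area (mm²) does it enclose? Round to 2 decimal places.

127.06 mm²

Apply the shoelace formula to the sequence of (X, Y) vertices; enclosed area = 127.06 mm².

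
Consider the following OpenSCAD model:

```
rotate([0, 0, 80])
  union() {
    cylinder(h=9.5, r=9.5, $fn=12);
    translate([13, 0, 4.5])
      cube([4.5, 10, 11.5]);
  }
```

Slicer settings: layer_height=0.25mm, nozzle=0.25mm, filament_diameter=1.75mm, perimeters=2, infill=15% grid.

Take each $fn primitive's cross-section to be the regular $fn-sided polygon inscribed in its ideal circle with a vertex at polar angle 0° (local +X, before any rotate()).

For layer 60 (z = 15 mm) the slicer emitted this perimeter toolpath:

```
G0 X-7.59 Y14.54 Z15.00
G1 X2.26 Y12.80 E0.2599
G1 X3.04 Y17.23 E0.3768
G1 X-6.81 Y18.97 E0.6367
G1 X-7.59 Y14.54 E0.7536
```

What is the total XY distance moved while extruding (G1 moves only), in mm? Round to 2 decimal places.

29.00 mm

Sum the Euclidean lengths of each G1 segment: total = 29.00 mm.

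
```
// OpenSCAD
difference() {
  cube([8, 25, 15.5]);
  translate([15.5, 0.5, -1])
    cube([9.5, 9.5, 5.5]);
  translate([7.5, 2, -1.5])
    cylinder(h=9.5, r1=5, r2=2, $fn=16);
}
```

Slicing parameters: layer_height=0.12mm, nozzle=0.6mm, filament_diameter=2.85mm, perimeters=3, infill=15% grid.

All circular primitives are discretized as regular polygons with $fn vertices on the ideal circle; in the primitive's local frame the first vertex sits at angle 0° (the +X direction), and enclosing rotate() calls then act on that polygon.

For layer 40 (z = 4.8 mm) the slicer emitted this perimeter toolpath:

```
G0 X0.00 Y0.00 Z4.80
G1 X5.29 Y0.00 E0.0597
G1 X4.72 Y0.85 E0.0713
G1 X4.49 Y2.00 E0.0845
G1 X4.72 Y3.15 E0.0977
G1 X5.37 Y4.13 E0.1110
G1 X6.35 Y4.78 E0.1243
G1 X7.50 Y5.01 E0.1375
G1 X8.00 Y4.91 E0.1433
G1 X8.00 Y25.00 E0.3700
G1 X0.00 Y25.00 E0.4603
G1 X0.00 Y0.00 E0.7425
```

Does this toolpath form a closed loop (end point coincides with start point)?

Start point (G0): (0.00, 0.00). End point (last G1): the path returns to the start — closed.

yes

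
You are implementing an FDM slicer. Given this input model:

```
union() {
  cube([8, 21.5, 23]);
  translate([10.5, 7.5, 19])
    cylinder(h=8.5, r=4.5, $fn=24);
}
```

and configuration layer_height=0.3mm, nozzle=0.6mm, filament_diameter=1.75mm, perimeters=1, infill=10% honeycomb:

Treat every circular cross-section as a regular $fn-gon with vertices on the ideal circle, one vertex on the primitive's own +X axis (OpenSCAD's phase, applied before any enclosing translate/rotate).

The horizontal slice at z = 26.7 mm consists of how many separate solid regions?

1

At z = 26.7 mm: the cube is absent (z outside [0, 23]); the r=4.5 cylinder at (10.5, 7.5) gives a regular 24-gon of circumradius 4.5 (constant along its height); Merging all regions: only the r=4.5 cylinder at (10.5, 7.5) is present, so the union is just that shape — 1 connected region. The result has 1 disconnected region.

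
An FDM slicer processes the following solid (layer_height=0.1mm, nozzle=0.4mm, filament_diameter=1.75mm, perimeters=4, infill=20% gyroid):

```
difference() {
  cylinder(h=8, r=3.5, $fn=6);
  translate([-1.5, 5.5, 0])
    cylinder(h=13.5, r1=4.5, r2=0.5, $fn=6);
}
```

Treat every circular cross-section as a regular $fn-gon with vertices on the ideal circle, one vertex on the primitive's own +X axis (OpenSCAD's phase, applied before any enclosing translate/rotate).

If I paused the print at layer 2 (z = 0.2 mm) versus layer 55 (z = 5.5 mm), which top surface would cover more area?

Layer 2 (z = 0.2): the r=3.5 cylinder gives a regular 6-gon of circumradius 3.5 (constant along its height) (area = (6/2)·3.500²·sin(360°/6) = 31.83 mm²); the cone at (-1.5, 5.5) contributes a regular 6-gon of circumradius 4.441 (interpolated between r1=4.5 and r2=0.5 at t=0.015) (area = (6/2)·4.441²·sin(360°/6) = 51.23 mm²); Taking the first minus the rest: starting from the r=3.5 cylinder (31.83 mm²), the cone at (-1.5, 5.5) partially overlaps it — only the 4.50 mm² overlap (of its 51.23 mm²) is removed, clipping the outline — area = 27.33 mm². So its area = 27.33 mm². Layer 55 (z = 5.5): the r=3.5 cylinder gives a regular 6-gon of circumradius 3.5 (constant along its height) (area = (6/2)·3.500²·sin(360°/6) = 31.83 mm²); the cone at (-1.5, 5.5) (r1=4.5→r2=0.5) has section circumradius 2.870 here — a regular 6-gon (area = (6/2)·2.870²·sin(360°/6) = 21.41 mm²); After the difference (first − rest): starting from the r=3.5 cylinder (31.83 mm²), the cone at (-1.5, 5.5) partially overlaps it — only the 0.03 mm² overlap (of its 21.41 mm²) is removed, clipping the outline — area = 31.80 mm². So its area = 31.80 mm². Layer 55 is larger (31.80 vs 27.33 mm²).

layer 55 (z = 5.5 mm)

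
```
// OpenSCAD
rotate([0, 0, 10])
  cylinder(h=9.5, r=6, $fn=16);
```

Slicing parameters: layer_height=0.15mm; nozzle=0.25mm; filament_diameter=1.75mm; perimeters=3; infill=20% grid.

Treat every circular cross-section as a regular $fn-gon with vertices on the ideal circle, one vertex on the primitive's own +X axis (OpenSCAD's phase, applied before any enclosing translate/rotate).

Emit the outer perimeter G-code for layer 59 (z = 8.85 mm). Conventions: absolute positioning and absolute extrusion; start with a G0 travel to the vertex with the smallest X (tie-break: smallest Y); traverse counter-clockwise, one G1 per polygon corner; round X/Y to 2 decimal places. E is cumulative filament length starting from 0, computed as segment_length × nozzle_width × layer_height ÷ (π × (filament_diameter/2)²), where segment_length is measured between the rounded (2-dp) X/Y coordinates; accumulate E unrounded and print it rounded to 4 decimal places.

G0 X-5.91 Y-1.04 Z8.85
G1 X-5.06 Y-3.22 E0.0365
G1 X-3.44 Y-4.91 E0.0730
G1 X-1.30 Y-5.86 E0.1095
G1 X1.04 Y-5.91 E0.1460
G1 X3.22 Y-5.06 E0.1825
G1 X4.91 Y-3.44 E0.2190
G1 X5.86 Y-1.30 E0.2555
G1 X5.91 Y1.04 E0.2919
G1 X5.06 Y3.22 E0.3284
G1 X3.44 Y4.91 E0.3649
G1 X1.30 Y5.86 E0.4014
G1 X-1.04 Y5.91 E0.4379
G1 X-3.22 Y5.06 E0.4744
G1 X-4.91 Y3.44 E0.5109
G1 X-5.86 Y1.30 E0.5474
G1 X-5.91 Y-1.04 E0.5839

At z = 8.85 mm: the cylinder: section is a regular 16-gon, circumradius r=6; (whole slice rotated 10° about Z — lengths, areas and connectivity unchanged). The outline is a single polygon with 16 vertices. Extrusion per mm of travel: 0.25 × 0.15 / (π × 0.875²) = 0.015591. Accumulating E over each segment gives final E = 0.5839.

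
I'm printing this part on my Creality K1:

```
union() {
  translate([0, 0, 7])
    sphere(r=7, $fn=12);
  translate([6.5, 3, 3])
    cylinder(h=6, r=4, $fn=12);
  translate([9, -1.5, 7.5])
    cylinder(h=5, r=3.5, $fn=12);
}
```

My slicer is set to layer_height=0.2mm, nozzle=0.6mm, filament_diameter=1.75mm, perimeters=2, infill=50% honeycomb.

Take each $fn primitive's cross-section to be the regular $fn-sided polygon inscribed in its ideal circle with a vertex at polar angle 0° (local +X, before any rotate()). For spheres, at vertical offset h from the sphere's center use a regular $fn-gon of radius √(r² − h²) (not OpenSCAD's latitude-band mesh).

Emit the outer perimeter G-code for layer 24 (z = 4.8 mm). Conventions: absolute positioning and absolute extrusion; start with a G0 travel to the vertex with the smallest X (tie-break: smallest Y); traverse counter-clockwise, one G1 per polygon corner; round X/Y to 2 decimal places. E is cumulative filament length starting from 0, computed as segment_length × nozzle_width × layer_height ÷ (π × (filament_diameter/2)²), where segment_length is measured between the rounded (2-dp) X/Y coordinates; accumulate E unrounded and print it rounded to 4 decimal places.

G0 X-6.65 Y0.00 Z4.80
G1 X-5.75 Y-3.32 E0.1716
G1 X-3.32 Y-5.75 E0.3431
G1 X0.00 Y-6.65 E0.5147
G1 X3.32 Y-5.75 E0.6863
G1 X5.75 Y-3.32 E0.8577
G1 X6.39 Y-0.97 E0.9793
G1 X6.50 Y-1.00 E0.9849
G1 X8.50 Y-0.46 E1.0883
G1 X9.96 Y1.00 E1.1913
G1 X10.50 Y3.00 E1.2947
G1 X9.96 Y5.00 E1.3980
G1 X8.50 Y6.46 E1.5010
G1 X6.50 Y7.00 E1.6044
G1 X4.50 Y6.46 E1.7077
G1 X3.56 Y5.52 E1.7741
G1 X3.32 Y5.75 E1.7906
G1 X0.00 Y6.65 E1.9622
G1 X-3.32 Y5.75 E2.1339
G1 X-5.75 Y3.32 E2.3053
G1 X-6.65 Y0.00 E2.4769

At z = 4.8 mm: the sphere: section is a regular 12-gon, circumradius = √(r²−h²) = √(7²−2.2²) = 6.645; the r=4 cylinder at (6.5, 3) contributes a regular 12-gon of circumradius 4; the cylinder at (9, -1.5) is not intersected at this z (z outside [7.5, 12.5]); Taking the union: the regions partially overlap (shared area 16.10 mm²), so overlapping operands fuse into one piece — 1 connected region. The outline is a single polygon with 20 vertices. Extrusion per mm of travel: 0.6 × 0.2 / (π × 0.875²) = 0.049890. Accumulating E over each segment gives final E = 2.4769.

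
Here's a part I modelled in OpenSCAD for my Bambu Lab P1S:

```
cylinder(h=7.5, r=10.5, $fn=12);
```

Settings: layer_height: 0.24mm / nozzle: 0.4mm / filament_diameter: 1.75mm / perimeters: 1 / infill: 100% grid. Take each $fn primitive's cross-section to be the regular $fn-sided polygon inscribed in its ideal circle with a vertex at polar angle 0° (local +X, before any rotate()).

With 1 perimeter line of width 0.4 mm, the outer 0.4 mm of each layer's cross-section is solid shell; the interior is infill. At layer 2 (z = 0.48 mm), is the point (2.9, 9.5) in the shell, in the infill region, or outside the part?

At z = 0.48 mm: the cylinder: section is a regular 12-gon, circumradius r=10.5. Overall, the cross-section is a single solid region. The nearest boundary edge runs (5.25, 9.09)→(0.00, 10.50); distance from the point to it = 0.22 mm. The point is inside the cross-section, 0.22 mm from the nearest boundary — within the 0.4 mm shell band (1 × 0.4).

shell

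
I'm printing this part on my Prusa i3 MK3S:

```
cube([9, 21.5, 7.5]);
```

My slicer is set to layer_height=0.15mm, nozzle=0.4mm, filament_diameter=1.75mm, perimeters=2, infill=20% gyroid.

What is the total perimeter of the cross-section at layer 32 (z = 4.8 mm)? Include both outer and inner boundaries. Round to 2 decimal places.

At z = 4.8 mm: the cube is present — its section is the full 9×21.5 rectangle (perimeter 61.00 mm). Overall, the cross-section is a single solid region. Total boundary length (outer) = 61.00 mm.

61.00 mm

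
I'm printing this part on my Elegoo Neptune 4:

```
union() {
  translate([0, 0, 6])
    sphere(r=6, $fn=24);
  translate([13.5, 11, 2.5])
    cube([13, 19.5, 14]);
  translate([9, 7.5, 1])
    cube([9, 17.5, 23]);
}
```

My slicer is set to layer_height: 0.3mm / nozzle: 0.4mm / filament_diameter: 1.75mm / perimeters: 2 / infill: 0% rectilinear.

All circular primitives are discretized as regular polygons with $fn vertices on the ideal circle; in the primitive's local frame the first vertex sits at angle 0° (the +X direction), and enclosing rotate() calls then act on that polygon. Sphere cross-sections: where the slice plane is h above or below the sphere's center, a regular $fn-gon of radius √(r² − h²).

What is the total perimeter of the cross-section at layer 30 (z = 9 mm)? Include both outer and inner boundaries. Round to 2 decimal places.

113.56 mm

At z = 9 mm: the r=6 sphere slices to a regular 24-gon of circumradius 5.196 (√(r²−h²) with h=3 from center) (perimeter = 2·24·5.196·sin(180°/24) = 32.56 mm); the 13×19.5 cube at (13.5, 11) contributes its full rectangle (perimeter 65.00 mm); the cube at (9, 7.5) (footprint 9×17.5) is included at this height (perimeter 53.00 mm); Merging all regions: the regions partially overlap (shared area 63.00 mm²), so the edge portions inside another operand are dropped and the merged outline is re-measured after clipping — boundary = 113.56 mm. Overall, the cross-section has 2 separate islands. Total boundary length (outer) = 113.56 mm.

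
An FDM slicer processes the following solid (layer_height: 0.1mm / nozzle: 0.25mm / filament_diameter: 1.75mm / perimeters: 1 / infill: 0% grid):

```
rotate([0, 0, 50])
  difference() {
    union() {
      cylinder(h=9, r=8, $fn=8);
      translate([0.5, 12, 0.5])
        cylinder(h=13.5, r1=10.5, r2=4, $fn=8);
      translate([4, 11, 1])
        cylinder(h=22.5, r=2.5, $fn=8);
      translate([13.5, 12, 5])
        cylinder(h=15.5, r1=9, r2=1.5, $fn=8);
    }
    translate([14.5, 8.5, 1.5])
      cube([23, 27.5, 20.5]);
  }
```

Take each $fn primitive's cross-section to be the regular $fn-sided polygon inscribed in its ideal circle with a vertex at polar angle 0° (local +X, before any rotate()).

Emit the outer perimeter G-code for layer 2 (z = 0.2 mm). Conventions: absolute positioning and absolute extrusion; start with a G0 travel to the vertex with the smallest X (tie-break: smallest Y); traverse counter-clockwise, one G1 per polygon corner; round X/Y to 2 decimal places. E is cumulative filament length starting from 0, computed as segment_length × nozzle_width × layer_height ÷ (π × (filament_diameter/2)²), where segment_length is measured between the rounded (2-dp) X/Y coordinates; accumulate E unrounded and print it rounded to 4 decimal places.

G0 X-7.97 Y-0.70 Z0.20
G1 X-5.14 Y-6.13 E0.0636
G1 X0.70 Y-7.97 E0.1273
G1 X6.13 Y-5.14 E0.1909
G1 X7.97 Y0.70 E0.2546
G1 X5.14 Y6.13 E0.3182
G1 X-0.70 Y7.97 E0.3819
G1 X-6.13 Y5.14 E0.4455
G1 X-7.97 Y-0.70 E0.5091

At z = 0.2 mm: the r=8 cylinder gives a regular 8-gon of circumradius 8 (constant along its height); the cone at (0.5, 12) is not intersected at this z (z outside [0.5, 14]); the cylinder at (4, 11) is absent (z outside [1, 23.5]); the cone at (13.5, 12) is absent (z outside [5, 20.5]); Combining (union): only the r=8 cylinder is present, so the union is just that shape — 1 connected region; the cube at (14.5, 8.5) does not reach this height (z outside [1.5, 22]); Taking the first minus the rest: none of the subtracted shapes is present at this height, so the result so far is unchanged — 1 connected region; (whole slice rotated 50° about Z — lengths, areas and connectivity unchanged). The outline is a single polygon with 8 vertices. Extrusion per mm of travel: 0.25 × 0.1 / (π × 0.875²) = 0.010394. Accumulating E over each segment gives final E = 0.5091.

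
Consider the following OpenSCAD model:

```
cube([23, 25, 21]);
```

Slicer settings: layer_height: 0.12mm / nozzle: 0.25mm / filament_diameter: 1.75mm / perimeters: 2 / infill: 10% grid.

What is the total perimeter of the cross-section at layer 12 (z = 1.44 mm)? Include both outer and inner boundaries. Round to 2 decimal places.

At z = 1.44 mm: the cube (footprint 23×25) is included at this height (perimeter 96.00 mm). Overall, the cross-section is a single solid region. Total boundary length (outer) = 96.00 mm.

96.00 mm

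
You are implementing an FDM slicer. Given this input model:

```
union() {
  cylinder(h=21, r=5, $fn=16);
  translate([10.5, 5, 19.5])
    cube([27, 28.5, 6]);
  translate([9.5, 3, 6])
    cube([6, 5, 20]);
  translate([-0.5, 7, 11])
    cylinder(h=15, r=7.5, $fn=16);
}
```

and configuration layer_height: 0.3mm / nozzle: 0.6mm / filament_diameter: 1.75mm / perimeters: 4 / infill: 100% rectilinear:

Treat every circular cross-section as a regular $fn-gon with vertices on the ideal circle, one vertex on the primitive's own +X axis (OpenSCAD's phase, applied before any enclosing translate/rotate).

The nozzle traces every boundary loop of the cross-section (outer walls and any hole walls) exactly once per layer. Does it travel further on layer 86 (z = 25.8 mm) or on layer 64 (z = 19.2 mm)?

layer 64 (z = 19.2 mm)

Layer 86 (z = 25.8): the cylinder is absent (z outside [0, 21]); the cube at (10.5, 5) does not reach this height (z outside [19.5, 25.5]); the 6×5 cube at (9.5, 3) contributes its full rectangle (perimeter 22.00 mm); the cylinder at (-0.5, 7): section is a regular 16-gon, circumradius r=7.5 (perimeter = 2·16·7.500·sin(180°/16) = 46.82 mm); Merging all regions: the 2 present regions are separate (no shared area or edge), so areas and boundary lengths simply add and each stays a separate island — boundary = 68.82 mm. So its perimeter = 68.82 mm. Layer 64 (z = 19.2): the r=5 cylinder gives a regular 16-gon of circumradius 5 (constant along its height) (perimeter = 2·16·5.000·sin(180°/16) = 31.21 mm); the cube at (10.5, 5) is not intersected at this z (z outside [19.5, 25.5]); the 6×5 cube at (9.5, 3) contributes its full rectangle (perimeter 22.00 mm); the r=7.5 cylinder at (-0.5, 7) gives a regular 16-gon of circumradius 7.5 (constant along its height) (perimeter = 2·16·7.500·sin(180°/16) = 46.82 mm); Combining (union): the regions partially overlap (shared area 36.41 mm²), so the edge portions inside another operand are dropped and the merged outline is re-measured after clipping — boundary = 76.77 mm. So its perimeter = 76.77 mm. Layer 64 is larger (76.77 vs 68.82 mm).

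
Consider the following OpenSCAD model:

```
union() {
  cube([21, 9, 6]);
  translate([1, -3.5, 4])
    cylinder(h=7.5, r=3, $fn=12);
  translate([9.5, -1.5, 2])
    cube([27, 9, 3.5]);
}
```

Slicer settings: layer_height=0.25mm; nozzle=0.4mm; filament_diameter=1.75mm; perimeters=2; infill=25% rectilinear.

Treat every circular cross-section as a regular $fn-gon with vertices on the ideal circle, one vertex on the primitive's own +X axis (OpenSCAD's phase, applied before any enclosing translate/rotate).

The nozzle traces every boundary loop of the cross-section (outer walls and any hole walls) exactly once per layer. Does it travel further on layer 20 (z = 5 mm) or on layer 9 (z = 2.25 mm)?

Layer 20 (z = 5): the cube is present — its section is the full 21×9 rectangle (perimeter 60.00 mm); the r=3 cylinder at (1, -3.5) contributes a regular 12-gon of circumradius 3 (perimeter = 2·12·3.000·sin(180°/12) = 18.63 mm); the 27×9 cube at (9.5, -1.5) contributes its full rectangle (perimeter 72.00 mm); Merging all regions: the regions partially overlap (shared area 86.25 mm²), so the edge portions inside another operand are dropped and the merged outline is re-measured after clipping — boundary = 112.63 mm. So its perimeter = 112.63 mm. Layer 9 (z = 2.25): the cube is present — its section is the full 21×9 rectangle (perimeter 60.00 mm); the cylinder at (1, -3.5) is absent (z outside [4, 11.5]); the cube at (9.5, -1.5) (footprint 27×9) is included at this height (perimeter 72.00 mm); Merging all regions: the regions partially overlap (shared area 86.25 mm²), so the edge portions inside another operand are dropped and the merged outline is re-measured after clipping — boundary = 94.00 mm. So its perimeter = 94.00 mm. Layer 20 is larger (112.63 vs 94.00 mm).

layer 20 (z = 5 mm)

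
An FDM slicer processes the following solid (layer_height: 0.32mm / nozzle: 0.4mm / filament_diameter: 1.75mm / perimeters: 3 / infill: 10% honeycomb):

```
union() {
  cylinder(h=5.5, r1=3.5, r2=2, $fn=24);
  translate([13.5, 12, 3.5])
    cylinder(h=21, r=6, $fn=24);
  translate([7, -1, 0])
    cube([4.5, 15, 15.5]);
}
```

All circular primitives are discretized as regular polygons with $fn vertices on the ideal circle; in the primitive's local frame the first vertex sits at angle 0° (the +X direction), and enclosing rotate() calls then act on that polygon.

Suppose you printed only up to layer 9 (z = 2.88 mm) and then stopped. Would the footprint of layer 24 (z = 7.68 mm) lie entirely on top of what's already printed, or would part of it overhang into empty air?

part overhangs

Compare the two slices. At z = 2.88: the cone (r1=3.5→r2=2) has section circumradius 2.715 here — a regular 24-gon (area = (24/2)·2.715²·sin(360°/24) = 22.89 mm²); the cylinder at (13.5, 12) does not reach this height (z outside [3.5, 24.5]); the cube at (7, -1) (footprint 4.5×15) is included at this height (area 67.50 mm²); Combining (union): the 2 present regions are separate (no shared area or edge), so areas and boundary lengths simply add and each stays a separate island — area = 90.39 mm². At z = 7.68: the cone does not reach this height (z outside [0, 5.5]); the r=6 cylinder at (13.5, 12) contributes a regular 24-gon of circumradius 6 (area = (24/2)·6.000²·sin(360°/24) = 111.81 mm²); the 4.5×15 cube at (7, -1) contributes its full rectangle (area 67.50 mm²); Combining (union): the regions partially overlap — summed areas 179.31 mm² minus the doubly-counted overlap 23.95 mm² gives 155.36 mm² — area = 155.36 mm². Checking containment: at z = 7.68 the cross-section extends beyond the z = 2.88 cross-section by about 87.86 mm².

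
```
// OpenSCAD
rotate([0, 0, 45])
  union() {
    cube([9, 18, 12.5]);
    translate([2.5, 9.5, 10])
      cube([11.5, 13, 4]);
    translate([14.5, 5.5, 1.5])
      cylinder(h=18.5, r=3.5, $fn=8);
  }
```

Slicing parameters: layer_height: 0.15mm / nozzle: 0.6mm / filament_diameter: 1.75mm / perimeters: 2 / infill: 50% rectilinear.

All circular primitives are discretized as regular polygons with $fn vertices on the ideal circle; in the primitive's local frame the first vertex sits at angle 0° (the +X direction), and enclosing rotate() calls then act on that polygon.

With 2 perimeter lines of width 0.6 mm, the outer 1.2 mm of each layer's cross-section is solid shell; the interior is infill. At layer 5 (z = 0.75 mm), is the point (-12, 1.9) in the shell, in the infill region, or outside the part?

At z = 0.75 mm: the cube (footprint 9×18) is included at this height; the cube at (2.5, 9.5) is absent (z outside [10, 14]); the cylinder at (14.5, 5.5) is not intersected at this z (z outside [1.5, 20]); Combining (union): only the 9×18 cube is present, so the union is just that shape — 1 connected region; (rotated 45° about Z; rotation is an isometry so areas/perimeters/island counts are preserved). Overall, the cross-section is a single solid region. Undo the 45° rotation: the query point maps to (-7.142, 9.829) in the un-rotated model frame. The nearest boundary edge runs (0.00, 18.00)→(0.00, 0.00); distance from the point to it = 7.14 mm. The point is not inside any of the regions above, so it lies outside the cross-section (7.14 mm from the nearest boundary).

outside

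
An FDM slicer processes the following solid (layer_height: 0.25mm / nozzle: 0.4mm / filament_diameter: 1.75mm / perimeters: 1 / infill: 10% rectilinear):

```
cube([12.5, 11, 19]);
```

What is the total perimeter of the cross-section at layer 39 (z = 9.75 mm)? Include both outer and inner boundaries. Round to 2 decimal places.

47.00 mm

At z = 9.75 mm: the cube (footprint 12.5×11) is included at this height (perimeter 47.00 mm). Overall, the cross-section is a single solid region. Total boundary length (outer) = 47.00 mm.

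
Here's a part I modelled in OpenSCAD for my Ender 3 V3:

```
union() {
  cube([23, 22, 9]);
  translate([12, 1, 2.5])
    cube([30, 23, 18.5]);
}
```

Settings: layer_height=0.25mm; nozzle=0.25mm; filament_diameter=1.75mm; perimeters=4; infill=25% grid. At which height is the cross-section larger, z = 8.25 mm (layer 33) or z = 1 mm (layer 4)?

layer 33 (z = 8.25 mm)

Layer 33 (z = 8.25): the cube (footprint 23×22) is included at this height (area 506.00 mm²); the 30×23 cube at (12, 1) contributes its full rectangle (area 690.00 mm²); Taking the union: the regions partially overlap — summed areas 1196.00 mm² minus the doubly-counted overlap 231.00 mm² gives 965.00 mm² — area = 965.00 mm². So its area = 965.00 mm². Layer 4 (z = 1): the cube (footprint 23×22) is included at this height (area 506.00 mm²); the cube at (12, 1) does not reach this height (z outside [2.5, 21]); Combining (union): only the 23×22 cube is present, so the union is just that shape — area = 506.00 mm². So its area = 506.00 mm². Layer 33 is larger (965.00 vs 506.00 mm²).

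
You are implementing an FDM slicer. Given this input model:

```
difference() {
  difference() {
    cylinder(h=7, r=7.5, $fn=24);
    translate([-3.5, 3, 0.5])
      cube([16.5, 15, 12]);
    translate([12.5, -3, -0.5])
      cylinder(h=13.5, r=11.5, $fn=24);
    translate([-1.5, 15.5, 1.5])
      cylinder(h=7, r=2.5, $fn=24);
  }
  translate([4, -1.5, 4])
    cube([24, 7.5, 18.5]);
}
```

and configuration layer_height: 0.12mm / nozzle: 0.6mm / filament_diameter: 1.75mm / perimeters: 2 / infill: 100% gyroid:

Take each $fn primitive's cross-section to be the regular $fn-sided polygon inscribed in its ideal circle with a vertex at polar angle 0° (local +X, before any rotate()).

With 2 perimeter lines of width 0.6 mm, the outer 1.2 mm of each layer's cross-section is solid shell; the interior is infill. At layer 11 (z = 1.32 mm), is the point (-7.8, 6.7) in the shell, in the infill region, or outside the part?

At z = 1.32 mm: the r=7.5 cylinder gives a regular 24-gon of circumradius 7.5 (constant along its height); the cube at (-3.5, 3) is present — its section is the full 16.5×15 rectangle; the r=11.5 cylinder at (12.5, -3) contributes a regular 24-gon of circumradius 11.5; the cylinder at (-1.5, 15.5) is not intersected at this z (z outside [1.5, 8.5]); Taking the first minus the rest: starting from the r=7.5 cylinder, the 16.5×15 cube at (-3.5, 3) partially overlaps it — only the 36.53 mm² overlap (of its 247.50 mm²) is removed, clipping the outline; the r=11.5 cylinder at (12.5, -3) partially overlaps it — only the 49.85 mm² overlap (of its 410.75 mm²) is removed, clipping the outline — 1 connected region; the cube at (4, -1.5) does not reach this height (z outside [4, 22.5]); Subtracting the remaining from the first: none of the subtracted shapes is present at this height, so that combined region is unchanged — 1 connected region. Overall, the cross-section is a single solid region. The nearest boundary edge runs (-6.50, 3.75)→(-5.30, 5.30); distance from the point to it = 2.83 mm. The point is not inside any of the regions above, so it lies outside the cross-section (2.83 mm from the nearest boundary).

outside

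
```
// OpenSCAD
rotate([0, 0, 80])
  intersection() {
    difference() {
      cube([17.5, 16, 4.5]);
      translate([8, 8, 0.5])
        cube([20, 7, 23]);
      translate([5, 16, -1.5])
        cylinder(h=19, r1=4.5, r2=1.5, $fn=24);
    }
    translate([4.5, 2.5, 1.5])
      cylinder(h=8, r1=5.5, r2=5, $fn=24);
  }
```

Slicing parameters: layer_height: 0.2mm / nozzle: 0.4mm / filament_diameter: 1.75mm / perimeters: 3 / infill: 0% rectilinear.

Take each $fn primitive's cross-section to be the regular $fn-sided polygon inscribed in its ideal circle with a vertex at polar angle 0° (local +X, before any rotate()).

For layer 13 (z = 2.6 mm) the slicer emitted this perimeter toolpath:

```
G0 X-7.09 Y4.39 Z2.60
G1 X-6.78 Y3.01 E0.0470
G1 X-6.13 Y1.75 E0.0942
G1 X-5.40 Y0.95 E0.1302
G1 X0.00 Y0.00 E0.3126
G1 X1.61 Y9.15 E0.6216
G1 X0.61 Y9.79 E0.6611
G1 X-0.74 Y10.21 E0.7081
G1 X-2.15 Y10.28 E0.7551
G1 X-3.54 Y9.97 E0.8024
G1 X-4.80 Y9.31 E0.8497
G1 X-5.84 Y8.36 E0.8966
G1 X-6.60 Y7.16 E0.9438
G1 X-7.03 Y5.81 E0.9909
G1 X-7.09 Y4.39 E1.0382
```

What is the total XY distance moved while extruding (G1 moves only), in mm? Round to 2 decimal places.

Sum the Euclidean lengths of each G1 segment: total = 31.22 mm.

31.22 mm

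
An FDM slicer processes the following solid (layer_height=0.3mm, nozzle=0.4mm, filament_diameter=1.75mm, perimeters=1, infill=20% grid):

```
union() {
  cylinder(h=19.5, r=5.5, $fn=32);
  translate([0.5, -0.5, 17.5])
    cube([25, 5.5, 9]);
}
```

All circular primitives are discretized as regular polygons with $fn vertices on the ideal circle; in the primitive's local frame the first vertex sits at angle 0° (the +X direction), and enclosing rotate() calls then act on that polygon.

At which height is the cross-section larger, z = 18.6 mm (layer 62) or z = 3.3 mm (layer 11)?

layer 62 (z = 18.6 mm)

Layer 62 (z = 18.6): the r=5.5 cylinder gives a regular 32-gon of circumradius 5.5 (constant along its height) (area = (32/2)·5.500²·sin(360°/32) = 94.42 mm²); the cube at (0.5, -0.5) (footprint 25×5.5) is included at this height (area 137.50 mm²); Taking the union: the regions partially overlap — summed areas 231.92 mm² minus the doubly-counted overlap 22.86 mm² gives 209.06 mm² — area = 209.06 mm². So its area = 209.06 mm². Layer 11 (z = 3.3): the r=5.5 cylinder gives a regular 32-gon of circumradius 5.5 (constant along its height) (area = (32/2)·5.500²·sin(360°/32) = 94.42 mm²); the cube at (0.5, -0.5) does not reach this height (z outside [17.5, 26.5]); Merging all regions: only the r=5.5 cylinder is present, so the union is just that shape — area = 94.42 mm². So its area = 94.42 mm². Layer 62 is larger (209.06 vs 94.42 mm²).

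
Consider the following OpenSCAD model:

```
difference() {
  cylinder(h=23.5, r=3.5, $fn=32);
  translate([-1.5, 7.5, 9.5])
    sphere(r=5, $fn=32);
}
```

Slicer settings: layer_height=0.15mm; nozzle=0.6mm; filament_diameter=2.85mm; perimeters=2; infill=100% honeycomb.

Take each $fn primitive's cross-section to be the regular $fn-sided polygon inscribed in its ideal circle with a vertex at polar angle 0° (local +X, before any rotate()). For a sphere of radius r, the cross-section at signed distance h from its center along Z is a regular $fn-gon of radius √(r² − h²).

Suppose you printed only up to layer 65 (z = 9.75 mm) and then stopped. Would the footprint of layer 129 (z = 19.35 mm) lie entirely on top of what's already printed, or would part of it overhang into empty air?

part overhangs

Compare the two slices. At z = 9.75: the r=3.5 cylinder gives a regular 32-gon of circumradius 3.5 (constant along its height) (area = (32/2)·3.500²·sin(360°/32) = 38.24 mm²); the r=5 sphere at (-1.5, 7.5) contributes a regular 32-gon of circumradius √(5²−0.25²) = 4.994 (area = (32/2)·4.994²·sin(360°/32) = 77.84 mm²); Subtracting the remaining from the first: starting from the r=3.5 cylinder (38.24 mm²), the r=5 sphere at (-1.5, 7.5) partially overlaps it — only the 1.96 mm² overlap (of its 77.84 mm²) is removed, clipping the outline — area = 36.28 mm². At z = 19.35: the cylinder: section is a regular 32-gon, circumradius r=3.5 (area = (32/2)·3.500²·sin(360°/32) = 38.24 mm²); the sphere at (-1.5, 7.5) is absent (|z−center|=9.850 > r=5); Taking the first minus the rest: none of the subtracted shapes is present at this height, so the r=3.5 cylinder is unchanged — area = 38.24 mm². Checking containment: at z = 19.35 the cross-section extends beyond the z = 9.75 cross-section by about 1.96 mm².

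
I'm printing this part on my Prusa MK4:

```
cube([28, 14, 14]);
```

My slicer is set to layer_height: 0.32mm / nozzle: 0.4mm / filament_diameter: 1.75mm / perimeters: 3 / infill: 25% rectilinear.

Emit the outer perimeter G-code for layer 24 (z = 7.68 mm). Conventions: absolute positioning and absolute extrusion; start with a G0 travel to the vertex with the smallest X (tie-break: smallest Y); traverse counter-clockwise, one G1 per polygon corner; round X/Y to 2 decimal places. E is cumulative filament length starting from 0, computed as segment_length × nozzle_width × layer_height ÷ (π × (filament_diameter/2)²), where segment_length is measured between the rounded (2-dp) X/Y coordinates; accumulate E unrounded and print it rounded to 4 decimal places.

At z = 7.68 mm: the 28×14 cube contributes its full rectangle. The outline is a single polygon with 4 vertices. Extrusion per mm of travel: 0.4 × 0.32 / (π × 0.875²) = 0.053216. Accumulating E over each segment gives final E = 4.4702.

G0 X0.00 Y0.00 Z7.68
G1 X28.00 Y0.00 E1.4901
G1 X28.00 Y14.00 E2.2351
G1 X0.00 Y14.00 E3.7251
G1 X0.00 Y0.00 E4.4702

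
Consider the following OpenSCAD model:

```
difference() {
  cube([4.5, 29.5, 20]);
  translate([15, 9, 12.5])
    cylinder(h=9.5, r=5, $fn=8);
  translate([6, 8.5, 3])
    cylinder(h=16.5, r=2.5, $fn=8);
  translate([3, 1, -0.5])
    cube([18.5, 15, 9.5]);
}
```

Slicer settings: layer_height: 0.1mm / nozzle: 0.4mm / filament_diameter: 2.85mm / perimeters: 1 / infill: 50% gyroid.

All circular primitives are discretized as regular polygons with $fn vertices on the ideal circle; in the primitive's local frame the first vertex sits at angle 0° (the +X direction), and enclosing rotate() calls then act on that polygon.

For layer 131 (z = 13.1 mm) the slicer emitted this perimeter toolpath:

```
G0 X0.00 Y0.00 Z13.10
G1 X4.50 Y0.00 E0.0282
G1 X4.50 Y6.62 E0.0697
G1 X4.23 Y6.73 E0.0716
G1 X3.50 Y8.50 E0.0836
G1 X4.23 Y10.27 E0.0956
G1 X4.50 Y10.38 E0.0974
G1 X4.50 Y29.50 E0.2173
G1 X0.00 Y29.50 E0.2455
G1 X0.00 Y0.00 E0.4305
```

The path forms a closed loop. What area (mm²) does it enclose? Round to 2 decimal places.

Apply the shoelace formula to the sequence of (X, Y) vertices; enclosed area = 130.47 mm².

130.47 mm²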